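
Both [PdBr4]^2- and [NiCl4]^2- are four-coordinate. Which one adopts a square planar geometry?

For [PdBr4]^2-: Summing ligand charges against the −2 overall charge gives an oxidation state of +2 for palladium. Palladium is a group-10 element; Pd(II) is therefore d⁸. A 4d d⁸ ion has a large crystal-field splitting; square planar leaves the high-energy d_{x²−y²} orbital empty and maximises CFSE. → square planar.
For [NiCl4]^2-: Each chloride is −1; balancing the −2 overall charge requires Ni(II). Group 10 minus oxidation state 2 gives a d⁸ configuration. Chloride is a weak-field ligand. With weak-field ligands the CFSE gain from square planar is small, so a 3d d⁸ ion takes the sterically preferred tetrahedral geometry. → tetrahedral.

[PdBr4]^2-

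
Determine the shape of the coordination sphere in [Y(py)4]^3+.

tetrahedral

Summing ligand charges against the +3 overall charge gives an oxidation state of +3 for yttrium.
Group 3 minus oxidation state 3 gives a d⁰ configuration.
Coordination number: 4.
A d⁰ ion has no crystal-field stabilisation preference between square planar and tetrahedral, so four ligands adopt the sterically favoured tetrahedral geometry.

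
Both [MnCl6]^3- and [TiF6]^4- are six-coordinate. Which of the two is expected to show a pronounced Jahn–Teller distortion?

[MnCl6]^3-: Summing ligand charges against the −3 overall charge gives an oxidation state of +3 for manganese. Manganese is a group-7 element; Mn(III) is therefore d⁴. Chloride is a weak-field ligand for a first-row metal, so the complex is high-spin. The t₂g³e_g¹ (high-spin) configuration has an unevenly filled e_g set; the Jahn–Teller theorem predicts a tetragonal distortion (typically axial elongation) to lift the degeneracy.
[TiF6]^4-: Each fluoride is −1; balancing the −4 overall charge requires Ti(II). Ti sits in group 4, so the d-electron count is 4 − 2 = 2. The d² configuration leaves the e_g set evenly filled (or empty) — no strong Jahn–Teller driving force.

[MnCl6]^3-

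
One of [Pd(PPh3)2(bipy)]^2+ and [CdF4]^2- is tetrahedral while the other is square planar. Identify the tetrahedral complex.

[CdF4]^2-

For [Pd(PPh3)2(bipy)]^2+: Ligand charges: triphenylphosphine is neutral; 2,2′-bipyridine is neutral. With an overall charge of +2 the palladium centre must be in the +2 oxidation state. Group 10 minus oxidation state 2 gives a d⁸ configuration. A 4d d⁸ ion has a large crystal-field splitting; square planar leaves the high-energy d_{x²−y²} orbital empty and maximises CFSE. → square planar.
For [CdF4]^2-: Each fluoride is −1; balancing the −2 overall charge requires Cd(II). Group 12 minus oxidation state 2 gives a d¹⁰ configuration. A d¹⁰ ion has no crystal-field stabilisation preference between square planar and tetrahedral, so four ligands adopt the sterically favoured tetrahedral geometry. → tetrahedral.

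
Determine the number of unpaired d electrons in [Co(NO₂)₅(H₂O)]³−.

Ligand charges: each nitro (N-bound nitrite) is −1; water is neutral. With an overall charge of −3 the cobalt centre must be in the +2 oxidation state.
Group 9 minus oxidation state 2 gives a d⁷ configuration.
The spin state decides the count: Nitro (N-bound nitrite) is a strong-field ligand (high in the spectrochemical series) for a first-row metal, so the complex is low-spin.
An octahedral low-spin d⁷ ion is t₂g⁶e_g¹, giving 1 unpaired electron.

1 unpaired electron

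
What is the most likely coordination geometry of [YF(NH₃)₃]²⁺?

Summing ligand charges against the +2 overall charge gives an oxidation state of +3 for yttrium.
Yttrium is a group-3 element; Y(III) is therefore d⁰.
Coordination number: 4.
A d⁰ ion has no crystal-field stabilisation preference between square planar and tetrahedral, so four ligands adopt the sterically favoured tetrahedral geometry.

tetrahedral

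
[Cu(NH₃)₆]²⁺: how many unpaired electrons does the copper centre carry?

1

Summing ligand charges against the +2 overall charge gives an oxidation state of +2 for copper.
Copper is a group-11 element; Cu(II) is therefore d⁹.
In an octahedral field the d⁹ configuration is t₂g⁶e_g³ (only one arrangement possible), giving 1 unpaired electron.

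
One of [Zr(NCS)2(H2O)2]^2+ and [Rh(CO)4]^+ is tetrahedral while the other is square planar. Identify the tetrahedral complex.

For [Zr(NCS)2(H2O)2]^2+: Ligand charges: each isothiocyanate is −1; water is neutral. With an overall charge of +2 the zirconium centre must be in the +4 oxidation state. Zirconium is a group-4 element; Zr(IV) is therefore d⁰. A d⁰ ion has no crystal-field stabilisation preference between square planar and tetrahedral, so four ligands adopt the sterically favoured tetrahedral geometry. → tetrahedral.
For [Rh(CO)4]^+: Carbonyl is neutral; balancing the +1 overall charge requires Rh(I). Rh sits in group 9, so the d-electron count is 9 − 1 = 8. A 4d d⁸ ion has a large crystal-field splitting; square planar leaves the high-energy d_{x²−y²} orbital empty and maximises CFSE. → square planar.

[Zr(NCS)2(H2O)2]^2+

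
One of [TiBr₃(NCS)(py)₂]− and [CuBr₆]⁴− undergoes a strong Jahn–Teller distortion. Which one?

[TiBr₃(NCS)(py)₂]−: Ligand charges: each bromide is −1; each isothiocyanate is −1; pyridine is neutral. With an overall charge of −1 the titanium centre must be in the +3 oxidation state. Ti sits in group 4, so the d-electron count is 4 − 3 = 1. The d¹ configuration leaves the e_g set evenly filled (or empty) — no strong Jahn–Teller driving force.
[CuBr₆]⁴−: Each bromide is −1; balancing the −4 overall charge requires Cu(II). Group 11 minus oxidation state 2 gives a d⁹ configuration. The t₂g⁶e_g³ configuration has an unevenly filled e_g set; the Jahn–Teller theorem predicts a tetragonal distortion (typically axial elongation) to lift the degeneracy.

[CuBr₆]⁴−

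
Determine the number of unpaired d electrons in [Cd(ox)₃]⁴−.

0

Ligand charges: each oxalate is −2. With an overall charge of −4 the cadmium centre must be in the +2 oxidation state.
Cadmium is a group-12 element; Cd(II) is therefore d¹⁰.
Counting donor atoms: 3×oxalate (bidentate) → 6 donors. Coordination number = 6.
In an octahedral field the d¹⁰ configuration is t₂g⁶e_g⁴, giving 0 unpaired electrons.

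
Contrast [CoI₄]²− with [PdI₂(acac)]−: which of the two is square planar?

[PdI₂(acac)]−

For [CoI₄]²−: Each iodide is −1; balancing the −2 overall charge requires Co(II). Co sits in group 9, so the d-electron count is 9 − 2 = 7. For a high-spin 3d d⁷ ion with weak-field ligands the small Δₜ gives little square-planar CFSE advantage, so four ligands adopt the sterically favoured tetrahedral geometry. → tetrahedral.
For [PdI₂(acac)]−: Ligand charges: each iodide is −1; each acetylacetonate is −1. With an overall charge of −1 the palladium centre must be in the +2 oxidation state. Group 10 minus oxidation state 2 gives a d⁸ configuration. A 4d d⁸ ion has a large crystal-field splitting; square planar leaves the high-energy d_{x²−y²} orbital empty and maximises CFSE. → square planar.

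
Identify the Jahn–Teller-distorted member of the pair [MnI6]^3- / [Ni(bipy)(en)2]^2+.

[MnI6]^3-

[MnI6]^3-: Each iodide is −1; balancing the −3 overall charge requires Mn(III). Mn sits in group 7, so the d-electron count is 7 − 3 = 4. Iodide is a weak-field ligand for a first-row metal, so the complex is high-spin. The t₂g³e_g¹ (high-spin) configuration has an unevenly filled e_g set; the Jahn–Teller theorem predicts a tetragonal distortion (typically axial elongation) to lift the degeneracy.
[Ni(bipy)(en)2]^2+: Ligand charges: 2,2′-bipyridine is neutral; ethylenediamine is neutral. With an overall charge of +2 the nickel centre must be in the +2 oxidation state. Nickel is a group-10 element; Ni(II) is therefore d⁸. The d⁸ configuration leaves the e_g set evenly filled (or empty) — no strong Jahn–Teller driving force.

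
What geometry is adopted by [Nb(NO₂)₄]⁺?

tetrahedral

Ligand charges: each nitro (N-bound nitrite) is −1. With an overall charge of +1 the niobium centre must be in the +5 oxidation state.
Niobium is a group-5 element; Nb(V) is therefore d⁰.
Coordination number: 4.
A d⁰ ion has no crystal-field stabilisation preference between square planar and tetrahedral, so four ligands adopt the sterically favoured tetrahedral geometry.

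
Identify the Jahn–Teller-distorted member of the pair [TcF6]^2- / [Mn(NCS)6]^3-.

[TcF6]^2-: Each fluoride is −1; balancing the −2 overall charge requires Tc(IV). Group 7 minus oxidation state 4 gives a d³ configuration. The d³ configuration leaves the e_g set evenly filled (or empty) — no strong Jahn–Teller driving force.
[Mn(NCS)6]^3-: Summing ligand charges against the −3 overall charge gives an oxidation state of +3 for manganese. Manganese is a group-7 element; Mn(III) is therefore d⁴. Isothiocyanate is a weak-field ligand for a first-row metal, so the complex is high-spin. The t₂g³e_g¹ (high-spin) configuration has an unevenly filled e_g set; the Jahn–Teller theorem predicts a tetragonal distortion (typically axial elongation) to lift the degeneracy.

[Mn(NCS)6]^3-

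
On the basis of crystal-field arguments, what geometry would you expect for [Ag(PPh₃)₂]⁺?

linear

Ligand charges: triphenylphosphine is neutral. With an overall charge of +1 the silver centre must be in the +1 oxidation state.
Group 11 minus oxidation state 1 gives a d¹⁰ configuration.
Coordination number: 2.
A d¹⁰ ion with only two ligands adopts a linear arrangement (sp hybridisation; no CFSE preference).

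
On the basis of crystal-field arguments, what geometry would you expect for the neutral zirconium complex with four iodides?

Ligand charges: each iodide is −1. With an overall charge of 0 the zirconium centre must be in the +4 oxidation state.
Zirconium is a group-4 element; Zr(IV) is therefore d⁰.
With 4 monodentate ligands the coordination number is 4.
A d⁰ ion has no crystal-field stabilisation preference between square planar and tetrahedral, so four ligands adopt the sterically favoured tetrahedral geometry.

tetrahedral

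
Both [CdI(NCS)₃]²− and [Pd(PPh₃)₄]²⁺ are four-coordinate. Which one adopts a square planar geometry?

[Pd(PPh₃)₄]²⁺

For [CdI(NCS)₃]²−: Each iodide is −1; each isothiocyanate is −1; balancing the −2 overall charge requires Cd(II). Cadmium is a group-12 element; Cd(II) is therefore d¹⁰. A d¹⁰ ion has no crystal-field stabilisation preference between square planar and tetrahedral, so four ligands adopt the sterically favoured tetrahedral geometry. → tetrahedral.
For [Pd(PPh₃)₄]²⁺: Summing ligand charges against the +2 overall charge gives an oxidation state of +2 for palladium. Pd sits in group 10, so the d-electron count is 10 − 2 = 8. A 4d d⁸ ion has a large crystal-field splitting; square planar leaves the high-energy d_{x²−y²} orbital empty and maximises CFSE. → square planar.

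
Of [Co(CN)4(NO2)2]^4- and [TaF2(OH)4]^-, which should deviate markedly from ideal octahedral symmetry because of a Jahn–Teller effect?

[Co(CN)4(NO2)2]^4-

[Co(CN)4(NO2)2]^4-: Summing ligand charges against the −4 overall charge gives an oxidation state of +2 for cobalt. Co sits in group 9, so the d-electron count is 9 − 2 = 7. Cyanide and nitro (N-bound nitrite) are strong-field ligands (high in the spectrochemical series) for a first-row metal, so the complex is low-spin. The t₂g⁶e_g¹ (low-spin) configuration has an unevenly filled e_g set; the Jahn–Teller theorem predicts a tetragonal distortion (typically axial elongation) to lift the degeneracy.
[TaF2(OH)4]^-: Each fluoride is −1; each hydroxide is −1; balancing the −1 overall charge requires Ta(V). Tantalum is a group-5 element; Ta(V) is therefore d⁰. The d⁰ configuration leaves the e_g set evenly filled (or empty) — no strong Jahn–Teller driving force.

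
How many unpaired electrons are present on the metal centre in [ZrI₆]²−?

0

Summing ligand charges against the −2 overall charge gives an oxidation state of +4 for zirconium.
Zirconium is a group-4 element; Zr(IV) is therefore d⁰.
In an octahedral field the d⁰ configuration is t₂g⁰e_g⁰, giving 0 unpaired electrons.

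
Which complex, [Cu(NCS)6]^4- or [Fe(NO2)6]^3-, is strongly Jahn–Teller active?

[Cu(NCS)6]^4-: Each isothiocyanate is −1; balancing the −4 overall charge requires Cu(II). Cu sits in group 11, so the d-electron count is 11 − 2 = 9. The t₂g⁶e_g³ configuration has an unevenly filled e_g set; the Jahn–Teller theorem predicts a tetragonal distortion (typically axial elongation) to lift the degeneracy.
[Fe(NO2)6]^3-: Ligand charges: each nitro (N-bound nitrite) is −1. With an overall charge of −3 the iron centre must be in the +3 oxidation state. Iron is a group-8 element; Fe(III) is therefore d⁵. Nitro (N-bound nitrite) is a strong-field ligand (high in the spectrochemical series) for a first-row metal, so the complex is low-spin. The d⁵ configuration leaves the e_g set evenly filled (or empty) — no strong Jahn–Teller driving force.

[Cu(NCS)6]^4-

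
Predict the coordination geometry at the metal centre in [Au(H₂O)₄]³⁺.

square planar

Ligand charges: water is neutral. With an overall charge of +3 the gold centre must be in the +3 oxidation state.
Au sits in group 11, so the d-electron count is 11 − 3 = 8.
Coordination number: 4.
A 5d d⁸ ion has a large crystal-field splitting; square planar leaves the high-energy d_{x²−y²} orbital empty and maximises CFSE.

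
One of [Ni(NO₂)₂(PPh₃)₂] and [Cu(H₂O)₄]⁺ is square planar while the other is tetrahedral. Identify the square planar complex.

[Ni(NO₂)₂(PPh₃)₂]

For [Ni(NO₂)₂(PPh₃)₂]: Summing ligand charges against the 0 overall charge gives an oxidation state of +2 for nickel. Group 10 minus oxidation state 2 gives a d⁸ configuration. Nitro (N-bound nitrite) and triphenylphosphine are strong-field ligands (high in the spectrochemical series). A 3d d⁸ ion with strong-field ligands gains enough CFSE to favour square planar over tetrahedral. → square planar.
For [Cu(H₂O)₄]⁺: Water is neutral; balancing the +1 overall charge requires Cu(I). Copper is a group-11 element; Cu(I) is therefore d¹⁰. A d¹⁰ ion has no crystal-field stabilisation preference between square planar and tetrahedral, so four ligands adopt the sterically favoured tetrahedral geometry. → tetrahedral.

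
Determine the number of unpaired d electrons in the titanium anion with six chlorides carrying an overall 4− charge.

Summing ligand charges against the −4 overall charge gives an oxidation state of +2 for titanium.
Titanium is a group-4 element; Ti(II) is therefore d².
In an octahedral field the d² configuration is t₂g²e_g⁰ (only one arrangement possible), giving 2 unpaired electrons.

2 unpaired electrons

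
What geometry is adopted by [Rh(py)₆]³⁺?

Ligand charges: pyridine is neutral. With an overall charge of +3 the rhodium centre must be in the +3 oxidation state.
Rhodium is a group-9 element; Rh(III) is therefore d⁶.
Coordination number: 6.
Six donors around a single metal centre give an octahedral coordination sphere.

octahedral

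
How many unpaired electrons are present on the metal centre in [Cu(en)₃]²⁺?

Summing ligand charges against the +2 overall charge gives an oxidation state of +2 for copper.
Cu sits in group 11, so the d-electron count is 11 − 2 = 9.
Counting donor atoms: 3×ethylenediamine (bidentate) → 6 donors. Coordination number = 6.
In an octahedral field the d⁹ configuration is t₂g⁶e_g³ (only one arrangement possible), giving 1 unpaired electron.

1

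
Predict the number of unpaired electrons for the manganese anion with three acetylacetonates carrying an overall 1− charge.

Summing ligand charges against the −1 overall charge gives an oxidation state of +2 for manganese.
Mn sits in group 7, so the d-electron count is 7 − 2 = 5.
Counting donor atoms: 3×acetylacetonate (bidentate) → 6 donors. Coordination number = 6.
The spin state decides the count: Acetylacetonate is a weak-field ligand for a first-row metal, so the complex is high-spin.
An octahedral high-spin d⁵ ion is t₂g³e_g², giving 5 unpaired electrons.

5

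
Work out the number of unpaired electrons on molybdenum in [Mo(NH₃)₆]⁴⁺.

Ammonia is neutral; balancing the +4 overall charge requires Mo(IV).
Group 6 minus oxidation state 4 gives a d² configuration.
In an octahedral field the d² configuration is t₂g²e_g⁰ (only one arrangement possible), giving 2 unpaired electrons.

2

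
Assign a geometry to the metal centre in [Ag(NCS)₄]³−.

tetrahedral

Ligand charges: each isothiocyanate is −1. With an overall charge of −3 the silver centre must be in the +1 oxidation state.
Group 11 minus oxidation state 1 gives a d¹⁰ configuration.
With 4 monodentate ligands the coordination number is 4.
A d¹⁰ ion has no crystal-field stabilisation preference between square planar and tetrahedral, so four ligands adopt the sterically favoured tetrahedral geometry.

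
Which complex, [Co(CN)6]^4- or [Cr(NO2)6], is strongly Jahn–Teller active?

[Co(CN)6]^4-: Each cyanide is −1; balancing the −4 overall charge requires Co(II). Group 9 minus oxidation state 2 gives a d⁷ configuration. Cyanide is a strong-field ligand (high in the spectrochemical series) for a first-row metal, so the complex is low-spin. The t₂g⁶e_g¹ (low-spin) configuration has an unevenly filled e_g set; the Jahn–Teller theorem predicts a tetragonal distortion (typically axial elongation) to lift the degeneracy.
[Cr(NO2)6]: Summing ligand charges against the 0 overall charge gives an oxidation state of +6 for chromium. Chromium is a group-6 element; Cr(VI) is therefore d⁰. The d⁰ configuration leaves the e_g set evenly filled (or empty) — no strong Jahn–Teller driving force.

[Co(CN)6]^4-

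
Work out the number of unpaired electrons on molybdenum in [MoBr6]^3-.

3

Each bromide is −1; balancing the −3 overall charge requires Mo(III).
Group 6 minus oxidation state 3 gives a d³ configuration.
In an octahedral field the d³ configuration is t₂g³e_g⁰ (only one arrangement possible), giving 3 unpaired electrons.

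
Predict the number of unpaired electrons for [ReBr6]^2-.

3

Each bromide is −1; balancing the −2 overall charge requires Re(IV).
Re sits in group 7, so the d-electron count is 7 − 4 = 3.
In an octahedral field the d³ configuration is t₂g³e_g⁰ (only one arrangement possible), giving 3 unpaired electrons.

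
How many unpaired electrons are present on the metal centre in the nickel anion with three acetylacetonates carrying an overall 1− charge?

Each acetylacetonate is −1; balancing the −1 overall charge requires Ni(II).
Group 10 minus oxidation state 2 gives a d⁸ configuration.
Counting donor atoms: 3×acetylacetonate (bidentate) → 6 donors. Coordination number = 6.
In an octahedral field the d⁸ configuration is t₂g⁶e_g² (only one arrangement possible), giving 2 unpaired electrons.

2 unpaired electrons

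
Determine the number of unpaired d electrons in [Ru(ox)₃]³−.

Each oxalate is −2; balancing the −3 overall charge requires Ru(III).
Group 8 minus oxidation state 3 gives a d⁵ configuration.
Counting donor atoms: 3×oxalate (bidentate) → 6 donors. Coordination number = 6.
The spin state decides the count: a 4d ion has a large Δₒ and is invariably low-spin.
An octahedral low-spin d⁵ ion is t₂g⁵e_g⁰, giving 1 unpaired electron.

1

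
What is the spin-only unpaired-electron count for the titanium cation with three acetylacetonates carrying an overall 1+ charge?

Each acetylacetonate is −1; balancing the +1 overall charge requires Ti(IV).
Ti sits in group 4, so the d-electron count is 4 − 4 = 0.
Counting donor atoms: 3×acetylacetonate (bidentate) → 6 donors. Coordination number = 6.
In an octahedral field the d⁰ configuration is t₂g⁰e_g⁰, giving 0 unpaired electrons.

0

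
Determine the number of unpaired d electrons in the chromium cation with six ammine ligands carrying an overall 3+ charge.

Ammonia is neutral; balancing the +3 overall charge requires Cr(III).
Cr sits in group 6, so the d-electron count is 6 − 3 = 3.
In an octahedral field the d³ configuration is t₂g³e_g⁰ (only one arrangement possible), giving 3 unpaired electrons.

3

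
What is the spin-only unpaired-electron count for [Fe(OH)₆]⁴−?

4 unpaired electrons

Each hydroxide is −1; balancing the −4 overall charge requires Fe(II).
Iron is a group-8 element; Fe(II) is therefore d⁶.
The spin state decides the count: Hydroxide is a weak-field ligand for a first-row metal, so the complex is high-spin.
An octahedral high-spin d⁶ ion is t₂g⁴e_g², giving 4 unpaired electrons.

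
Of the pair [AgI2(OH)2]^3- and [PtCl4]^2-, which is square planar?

[PtCl4]^2-

For [AgI2(OH)2]^3-: Summing ligand charges against the −3 overall charge gives an oxidation state of +1 for silver. Group 11 minus oxidation state 1 gives a d¹⁰ configuration. A d¹⁰ ion has no crystal-field stabilisation preference between square planar and tetrahedral, so four ligands adopt the sterically favoured tetrahedral geometry. → tetrahedral.
For [PtCl4]^2-: Each chloride is −1; balancing the −2 overall charge requires Pt(II). Group 10 minus oxidation state 2 gives a d⁸ configuration. A 5d d⁸ ion has a large crystal-field splitting; square planar leaves the high-energy d_{x²−y²} orbital empty and maximises CFSE. → square planar.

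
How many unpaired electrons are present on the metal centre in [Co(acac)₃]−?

Each acetylacetonate is −1; balancing the −1 overall charge requires Co(II).
Co sits in group 9, so the d-electron count is 9 − 2 = 7.
Counting donor atoms: 3×acetylacetonate (bidentate) → 6 donors. Coordination number = 6.
The spin state decides the count: Acetylacetonate is a weak-field ligand for a first-row metal, so the complex is high-spin.
An octahedral high-spin d⁷ ion is t₂g⁵e_g², giving 3 unpaired electrons.

3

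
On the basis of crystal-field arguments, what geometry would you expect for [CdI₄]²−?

tetrahedral

Ligand charges: each iodide is −1. With an overall charge of −2 the cadmium centre must be in the +2 oxidation state.
Cadmium is a group-12 element; Cd(II) is therefore d¹⁰.
With 4 monodentate ligands the coordination number is 4.
A d¹⁰ ion has no crystal-field stabilisation preference between square planar and tetrahedral, so four ligands adopt the sterically favoured tetrahedral geometry.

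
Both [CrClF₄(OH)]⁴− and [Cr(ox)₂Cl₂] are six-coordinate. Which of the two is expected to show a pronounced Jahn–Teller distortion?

[CrClF₄(OH)]⁴−: Ligand charges: each chloride is −1; each fluoride is −1; each hydroxide is −1. With an overall charge of −4 the chromium centre must be in the +2 oxidation state. Chromium is a group-6 element; Cr(II) is therefore d⁴. Chloride, fluoride, and hydroxide are weak-field ligands for a first-row metal, so the complex is high-spin. The t₂g³e_g¹ (high-spin) configuration has an unevenly filled e_g set; the Jahn–Teller theorem predicts a tetragonal distortion (typically axial elongation) to lift the degeneracy.
[Cr(ox)₂Cl₂]: Summing ligand charges against the 0 overall charge gives an oxidation state of +6 for chromium. Cr sits in group 6, so the d-electron count is 6 − 6 = 0. The d⁰ configuration leaves the e_g set evenly filled (or empty) — no strong Jahn–Teller driving force.

[CrClF₄(OH)]⁴−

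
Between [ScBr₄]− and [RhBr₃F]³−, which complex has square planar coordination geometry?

[RhBr₃F]³−

For [ScBr₄]−: Each bromide is −1; balancing the −1 overall charge requires Sc(III). Sc sits in group 3, so the d-electron count is 3 − 3 = 0. A d⁰ ion has no crystal-field stabilisation preference between square planar and tetrahedral, so four ligands adopt the sterically favoured tetrahedral geometry. → tetrahedral.
For [RhBr₃F]³−: Ligand charges: each bromide is −1; each fluoride is −1. With an overall charge of −3 the rhodium centre must be in the +1 oxidation state. Rh sits in group 9, so the d-electron count is 9 − 1 = 8. A 4d d⁸ ion has a large crystal-field splitting; square planar leaves the high-energy d_{x²−y²} orbital empty and maximises CFSE. → square planar.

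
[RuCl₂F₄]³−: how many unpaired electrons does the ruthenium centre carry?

Each chloride is −1; each fluoride is −1; balancing the −3 overall charge requires Ru(III).
Group 8 minus oxidation state 3 gives a d⁵ configuration.
The spin state decides the count: a 4d ion has a large Δₒ and is invariably low-spin.
An octahedral low-spin d⁵ ion is t₂g⁵e_g⁰, giving 1 unpaired electron.

1 unpaired electron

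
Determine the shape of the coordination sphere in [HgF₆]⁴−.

octahedral

Summing ligand charges against the −4 overall charge gives an oxidation state of +2 for mercury.
Group 12 minus oxidation state 2 gives a d¹⁰ configuration.
Coordination number: 6.
Six donors around a single metal centre give an octahedral coordination sphere.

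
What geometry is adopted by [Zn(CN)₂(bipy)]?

tetrahedral

Ligand charges: each cyanide is −1; 2,2′-bipyridine is neutral. With an overall charge of 0 the zinc centre must be in the +2 oxidation state.
Zinc is a group-12 element; Zn(II) is therefore d¹⁰.
Counting donor atoms: 2×cyanide (monodentate) → 2 donors; 1×2,2′-bipyridine (bidentate) → 2 donors. Coordination number = 4.
A d¹⁰ ion has no crystal-field stabilisation preference between square planar and tetrahedral, so four ligands adopt the sterically favoured tetrahedral geometry.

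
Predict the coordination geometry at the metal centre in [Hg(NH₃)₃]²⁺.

Summing ligand charges against the +2 overall charge gives an oxidation state of +2 for mercury.
Mercury is a group-12 element; Hg(II) is therefore d¹⁰.
With 3 monodentate ligands the coordination number is 3.
Three ligands around a d¹⁰ centre minimise repulsion in a trigonal-planar arrangement.

trigonal planar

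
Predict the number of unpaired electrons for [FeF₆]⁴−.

4

Each fluoride is −1; balancing the −4 overall charge requires Fe(II).
Fe sits in group 8, so the d-electron count is 8 − 2 = 6.
The spin state decides the count: Fluoride is a weak-field ligand for a first-row metal, so the complex is high-spin.
An octahedral high-spin d⁶ ion is t₂g⁴e_g², giving 4 unpaired electrons.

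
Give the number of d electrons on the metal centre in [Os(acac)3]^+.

Ligand charges: each acetylacetonate is −1. With an overall charge of +1 the osmium centre must be in the +4 oxidation state.
Group 8 minus oxidation state 4 gives a d⁴ configuration.

d⁴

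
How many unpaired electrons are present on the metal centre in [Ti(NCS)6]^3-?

1

Ligand charges: each isothiocyanate is −1. With an overall charge of −3 the titanium centre must be in the +3 oxidation state.
Group 4 minus oxidation state 3 gives a d¹ configuration.
In an octahedral field the d¹ configuration is t₂g¹e_g⁰ (only one arrangement possible), giving 1 unpaired electron.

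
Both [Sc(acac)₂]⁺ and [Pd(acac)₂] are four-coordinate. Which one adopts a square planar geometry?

For [Sc(acac)₂]⁺: Ligand charges: each acetylacetonate is −1. With an overall charge of +1 the scandium centre must be in the +3 oxidation state. Scandium is a group-3 element; Sc(III) is therefore d⁰. A d⁰ ion has no crystal-field stabilisation preference between square planar and tetrahedral, so four ligands adopt the sterically favoured tetrahedral geometry. → tetrahedral.
For [Pd(acac)₂]: Ligand charges: each acetylacetonate is −1. With an overall charge of 0 the palladium centre must be in the +2 oxidation state. Pd sits in group 10, so the d-electron count is 10 − 2 = 8. A 4d d⁸ ion has a large crystal-field splitting; square planar leaves the high-energy d_{x²−y²} orbital empty and maximises CFSE. → square planar.

[Pd(acac)₂]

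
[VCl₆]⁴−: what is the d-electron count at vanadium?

Summing ligand charges against the −4 overall charge gives an oxidation state of +2 for vanadium.
V sits in group 5, so the d-electron count is 5 − 2 = 3.

d³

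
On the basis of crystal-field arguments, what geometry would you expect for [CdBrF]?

linear

Each bromide is −1; each fluoride is −1; balancing the 0 overall charge requires Cd(II).
Cadmium is a group-12 element; Cd(II) is therefore d¹⁰.
With 2 monodentate ligands the coordination number is 2.
A d¹⁰ ion with only two ligands adopts a linear arrangement (sp hybridisation; no CFSE preference).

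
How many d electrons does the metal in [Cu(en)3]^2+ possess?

d9

Ethylenediamine is neutral; balancing the +2 overall charge requires Cu(II).
Group 11 minus oxidation state 2 gives a d⁹ configuration.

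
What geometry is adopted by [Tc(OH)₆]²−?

Ligand charges: each hydroxide is −1. With an overall charge of −2 the technetium centre must be in the +4 oxidation state.
Tc sits in group 7, so the d-electron count is 7 − 4 = 3.
Coordination number: 6.
Six donors around a single metal centre give an octahedral coordination sphere.

octahedral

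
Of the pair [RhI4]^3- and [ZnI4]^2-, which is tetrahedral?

[ZnI4]^2-

For [RhI4]^3-: Each iodide is −1; balancing the −3 overall charge requires Rh(I). Group 9 minus oxidation state 1 gives a d⁸ configuration. A 4d d⁸ ion has a large crystal-field splitting; square planar leaves the high-energy d_{x²−y²} orbital empty and maximises CFSE. → square planar.
For [ZnI4]^2-: Ligand charges: each iodide is −1. With an overall charge of −2 the zinc centre must be in the +2 oxidation state. Zinc is a group-12 element; Zn(II) is therefore d¹⁰. A d¹⁰ ion has no crystal-field stabilisation preference between square planar and tetrahedral, so four ligands adopt the sterically favoured tetrahedral geometry. → tetrahedral.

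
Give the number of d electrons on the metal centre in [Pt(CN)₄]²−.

d⁸

Each cyanide is −1; balancing the −2 overall charge requires Pt(II).
Group 10 minus oxidation state 2 gives a d⁸ configuration.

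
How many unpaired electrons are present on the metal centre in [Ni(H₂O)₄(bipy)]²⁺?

Summing ligand charges against the +2 overall charge gives an oxidation state of +2 for nickel.
Group 10 minus oxidation state 2 gives a d⁸ configuration.
Counting donor atoms: 4×water (monodentate) → 4 donors; 1×2,2′-bipyridine (bidentate) → 2 donors. Coordination number = 6.
In an octahedral field the d⁸ configuration is t₂g⁶e_g² (only one arrangement possible), giving 2 unpaired electrons.

2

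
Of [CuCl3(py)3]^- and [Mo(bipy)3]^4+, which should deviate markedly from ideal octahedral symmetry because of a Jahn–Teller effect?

[CuCl3(py)3]^-: Summing ligand charges against the −1 overall charge gives an oxidation state of +2 for copper. Copper is a group-11 element; Cu(II) is therefore d⁹. The t₂g⁶e_g³ configuration has an unevenly filled e_g set; the Jahn–Teller theorem predicts a tetragonal distortion (typically axial elongation) to lift the degeneracy.
[Mo(bipy)3]^4+: Ligand charges: 2,2′-bipyridine is neutral. With an overall charge of +4 the molybdenum centre must be in the +4 oxidation state. Mo sits in group 6, so the d-electron count is 6 − 4 = 2. The d² configuration leaves the e_g set evenly filled (or empty) — no strong Jahn–Teller driving force.

[CuCl3(py)3]^-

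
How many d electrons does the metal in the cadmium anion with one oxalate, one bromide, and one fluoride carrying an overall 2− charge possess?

Ligand charges: each oxalate is −2; each bromide is −1; each fluoride is −1. With an overall charge of −2 the cadmium centre must be in the +2 oxidation state.
Cadmium is a group-12 element; Cd(II) is therefore d¹⁰.

d¹⁰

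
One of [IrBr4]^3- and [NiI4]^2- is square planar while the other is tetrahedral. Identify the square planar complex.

For [IrBr4]^3-: Ligand charges: each bromide is −1. With an overall charge of −3 the iridium centre must be in the +1 oxidation state. Group 9 minus oxidation state 1 gives a d⁸ configuration. A 5d d⁸ ion has a large crystal-field splitting; square planar leaves the high-energy d_{x²−y²} orbital empty and maximises CFSE. → square planar.
For [NiI4]^2-: Ligand charges: each iodide is −1. With an overall charge of −2 the nickel centre must be in the +2 oxidation state. Group 10 minus oxidation state 2 gives a d⁸ configuration. Iodide is a weak-field ligand. With weak-field ligands the CFSE gain from square planar is small, so a 3d d⁸ ion takes the sterically preferred tetrahedral geometry. → tetrahedral.

[IrBr4]^3-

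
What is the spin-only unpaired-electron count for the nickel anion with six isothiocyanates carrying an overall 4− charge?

Summing ligand charges against the −4 overall charge gives an oxidation state of +2 for nickel.
Ni sits in group 10, so the d-electron count is 10 − 2 = 8.
In an octahedral field the d⁸ configuration is t₂g⁶e_g² (only one arrangement possible), giving 2 unpaired electrons.

2 unpaired electrons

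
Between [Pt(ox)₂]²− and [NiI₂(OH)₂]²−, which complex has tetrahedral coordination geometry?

For [Pt(ox)₂]²−: Each oxalate is −2; balancing the −2 overall charge requires Pt(II). Group 10 minus oxidation state 2 gives a d⁸ configuration. A 5d d⁸ ion has a large crystal-field splitting; square planar leaves the high-energy d_{x²−y²} orbital empty and maximises CFSE. → square planar.
For [NiI₂(OH)₂]²−: Summing ligand charges against the −2 overall charge gives an oxidation state of +2 for nickel. Nickel is a group-10 element; Ni(II) is therefore d⁸. Hydroxide and iodide are weak-field ligands. With weak-field ligands the CFSE gain from square planar is small, so a 3d d⁸ ion takes the sterically preferred tetrahedral geometry. → tetrahedral.

[NiI₂(OH)₂]²−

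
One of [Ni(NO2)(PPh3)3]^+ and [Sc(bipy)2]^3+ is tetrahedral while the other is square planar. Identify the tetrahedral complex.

For [Ni(NO2)(PPh3)3]^+: Each nitro (N-bound nitrite) is −1; triphenylphosphine is neutral; balancing the +1 overall charge requires Ni(II). Nickel is a group-10 element; Ni(II) is therefore d⁸. Nitro (N-bound nitrite) and triphenylphosphine are strong-field ligands (high in the spectrochemical series). A 3d d⁸ ion with strong-field ligands gains enough CFSE to favour square planar over tetrahedral. → square planar.
For [Sc(bipy)2]^3+: Ligand charges: 2,2′-bipyridine is neutral. With an overall charge of +3 the scandium centre must be in the +3 oxidation state. Sc sits in group 3, so the d-electron count is 3 − 3 = 0. A d⁰ ion has no crystal-field stabilisation preference between square planar and tetrahedral, so four ligands adopt the sterically favoured tetrahedral geometry. → tetrahedral.

[Sc(bipy)2]^3+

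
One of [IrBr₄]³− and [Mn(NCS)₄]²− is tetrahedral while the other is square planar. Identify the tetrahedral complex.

[Mn(NCS)₄]²−

For [IrBr₄]³−: Each bromide is −1; balancing the −3 overall charge requires Ir(I). Group 9 minus oxidation state 1 gives a d⁸ configuration. A 5d d⁸ ion has a large crystal-field splitting; square planar leaves the high-energy d_{x²−y²} orbital empty and maximises CFSE. → square planar.
For [Mn(NCS)₄]²−: Each isothiocyanate is −1; balancing the −2 overall charge requires Mn(II). Group 7 minus oxidation state 2 gives a d⁵ configuration. A high-spin d⁵ ion has zero CFSE in either geometry, so four ligands adopt the sterically favoured tetrahedral geometry. → tetrahedral.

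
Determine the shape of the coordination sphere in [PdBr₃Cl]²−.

Ligand charges: each bromide is −1; each chloride is −1. With an overall charge of −2 the palladium centre must be in the +2 oxidation state.
Group 10 minus oxidation state 2 gives a d⁸ configuration.
With 4 monodentate ligands the coordination number is 4.
A 4d d⁸ ion has a large crystal-field splitting; square planar leaves the high-energy d_{x²−y²} orbital empty and maximises CFSE.

square planar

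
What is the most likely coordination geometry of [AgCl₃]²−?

Each chloride is −1; balancing the −2 overall charge requires Ag(I).
Group 11 minus oxidation state 1 gives a d¹⁰ configuration.
Coordination number: 3.
Three ligands around a d¹⁰ centre minimise repulsion in a trigonal-planar arrangement.

trigonal planar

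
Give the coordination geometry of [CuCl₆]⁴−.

Summing ligand charges against the −4 overall charge gives an oxidation state of +2 for copper.
Group 11 minus oxidation state 2 gives a d⁹ configuration.
With 6 monodentate ligands the coordination number is 6.
Six donors around a single metal centre give an octahedral coordination sphere.

octahedral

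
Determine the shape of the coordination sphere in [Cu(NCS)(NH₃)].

Ligand charges: each isothiocyanate is −1; ammonia is neutral. With an overall charge of 0 the copper centre must be in the +1 oxidation state.
Cu sits in group 11, so the d-electron count is 11 − 1 = 10.
With 2 monodentate ligands the coordination number is 2.
A d¹⁰ ion with only two ligands adopts a linear arrangement (sp hybridisation; no CFSE preference).

linear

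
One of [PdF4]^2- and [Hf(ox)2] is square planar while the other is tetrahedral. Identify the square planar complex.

[PdF4]^2-

For [PdF4]^2-: Ligand charges: each fluoride is −1. With an overall charge of −2 the palladium centre must be in the +2 oxidation state. Palladium is a group-10 element; Pd(II) is therefore d⁸. A 4d d⁸ ion has a large crystal-field splitting; square planar leaves the high-energy d_{x²−y²} orbital empty and maximises CFSE. → square planar.
For [Hf(ox)2]: Ligand charges: each oxalate is −2. With an overall charge of 0 the hafnium centre must be in the +4 oxidation state. Hafnium is a group-4 element; Hf(IV) is therefore d⁰. A d⁰ ion has no crystal-field stabilisation preference between square planar and tetrahedral, so four ligands adopt the sterically favoured tetrahedral geometry. → tetrahedral.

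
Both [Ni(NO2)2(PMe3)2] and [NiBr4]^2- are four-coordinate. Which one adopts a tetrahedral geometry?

[NiBr4]^2-

For [Ni(NO2)2(PMe3)2]: Ligand charges: each nitro (N-bound nitrite) is −1; trimethylphosphine is neutral. With an overall charge of 0 the nickel centre must be in the +2 oxidation state. Group 10 minus oxidation state 2 gives a d⁸ configuration. Nitro (N-bound nitrite) and trimethylphosphine are strong-field ligands (high in the spectrochemical series). A 3d d⁸ ion with strong-field ligands gains enough CFSE to favour square planar over tetrahedral. → square planar.
For [NiBr4]^2-: Each bromide is −1; balancing the −2 overall charge requires Ni(II). Nickel is a group-10 element; Ni(II) is therefore d⁸. Bromide is a weak-field ligand. With weak-field ligands the CFSE gain from square planar is small, so a 3d d⁸ ion takes the sterically preferred tetrahedral geometry. → tetrahedral.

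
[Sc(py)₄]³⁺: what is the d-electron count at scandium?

d0

Pyridine is neutral; balancing the +3 overall charge requires Sc(III).
Group 3 minus oxidation state 3 gives a d⁰ configuration.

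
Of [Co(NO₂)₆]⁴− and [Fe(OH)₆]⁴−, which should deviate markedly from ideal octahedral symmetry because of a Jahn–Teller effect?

[Co(NO₂)₆]⁴−: Summing ligand charges against the −4 overall charge gives an oxidation state of +2 for cobalt. Group 9 minus oxidation state 2 gives a d⁷ configuration. Nitro (N-bound nitrite) is a strong-field ligand (high in the spectrochemical series) for a first-row metal, so the complex is low-spin. The t₂g⁶e_g¹ (low-spin) configuration has an unevenly filled e_g set; the Jahn–Teller theorem predicts a tetragonal distortion (typically axial elongation) to lift the degeneracy.
[Fe(OH)₆]⁴−: Summing ligand charges against the −4 overall charge gives an oxidation state of +2 for iron. Iron is a group-8 element; Fe(II) is therefore d⁶. Hydroxide is a weak-field ligand for a first-row metal, so the complex is high-spin. The d⁶ configuration leaves the e_g set evenly filled (or empty) — no strong Jahn–Teller driving force.

[Co(NO₂)₆]⁴−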